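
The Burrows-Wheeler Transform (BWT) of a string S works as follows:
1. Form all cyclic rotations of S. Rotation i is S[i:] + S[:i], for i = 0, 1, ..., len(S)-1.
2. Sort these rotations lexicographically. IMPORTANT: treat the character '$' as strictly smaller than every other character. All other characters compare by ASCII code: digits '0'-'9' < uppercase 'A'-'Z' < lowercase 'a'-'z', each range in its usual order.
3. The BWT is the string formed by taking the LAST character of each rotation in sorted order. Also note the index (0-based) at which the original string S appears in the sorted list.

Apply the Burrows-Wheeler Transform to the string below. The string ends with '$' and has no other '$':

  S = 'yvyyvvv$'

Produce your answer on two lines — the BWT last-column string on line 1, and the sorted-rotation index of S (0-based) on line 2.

All 8 rotations (rotation i = S[i:]+S[:i]):
  rot[0] = yvyyvvv$
  rot[1] = vyyvvv$y
  rot[2] = yyvvv$yv
  rot[3] = yvvv$yvy
  rot[4] = vvv$yvyy
  rot[5] = vv$yvyyv
  rot[6] = v$yvyyvv
  rot[7] = $yvyyvvv
Sorted (with $ < everything):
  sorted[0] = $yvyyvvv  (last char: 'v')
  sorted[1] = v$yvyyvv  (last char: 'v')
  sorted[2] = vv$yvyyv  (last char: 'v')
  sorted[3] = vvv$yvyy  (last char: 'y')
  sorted[4] = vyyvvv$y  (last char: 'y')
  sorted[5] = yvvv$yvy  (last char: 'y')
  sorted[6] = yvyyvvv$  (last char: '$')
  sorted[7] = yyvvv$yv  (last char: 'v')
Last column: vvvyyy$v
Original string S is at sorted index 6

Answer: vvvyyy$v
6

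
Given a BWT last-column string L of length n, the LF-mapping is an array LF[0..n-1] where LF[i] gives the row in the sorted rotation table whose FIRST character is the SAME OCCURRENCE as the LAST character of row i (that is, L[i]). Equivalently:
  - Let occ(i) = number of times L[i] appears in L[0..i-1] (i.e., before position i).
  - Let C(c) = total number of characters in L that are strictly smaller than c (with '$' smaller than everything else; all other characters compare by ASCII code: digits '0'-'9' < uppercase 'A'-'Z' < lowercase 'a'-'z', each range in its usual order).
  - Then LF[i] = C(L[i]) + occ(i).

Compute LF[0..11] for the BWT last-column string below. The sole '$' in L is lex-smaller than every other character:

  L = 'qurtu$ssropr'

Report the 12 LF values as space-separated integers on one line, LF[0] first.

Answer: 3 10 4 9 11 0 7 8 5 1 2 6

Derivation:
Char counts: '$':1, 'o':1, 'p':1, 'q':1, 'r':3, 's':2, 't':1, 'u':2
C (first-col start): C('$')=0, C('o')=1, C('p')=2, C('q')=3, C('r')=4, C('s')=7, C('t')=9, C('u')=10
L[0]='q': occ=0, LF[0]=C('q')+0=3+0=3
L[1]='u': occ=0, LF[1]=C('u')+0=10+0=10
L[2]='r': occ=0, LF[2]=C('r')+0=4+0=4
L[3]='t': occ=0, LF[3]=C('t')+0=9+0=9
L[4]='u': occ=1, LF[4]=C('u')+1=10+1=11
L[5]='$': occ=0, LF[5]=C('$')+0=0+0=0
L[6]='s': occ=0, LF[6]=C('s')+0=7+0=7
L[7]='s': occ=1, LF[7]=C('s')+1=7+1=8
L[8]='r': occ=1, LF[8]=C('r')+1=4+1=5
L[9]='o': occ=0, LF[9]=C('o')+0=1+0=1
L[10]='p': occ=0, LF[10]=C('p')+0=2+0=2
L[11]='r': occ=2, LF[11]=C('r')+2=4+2=6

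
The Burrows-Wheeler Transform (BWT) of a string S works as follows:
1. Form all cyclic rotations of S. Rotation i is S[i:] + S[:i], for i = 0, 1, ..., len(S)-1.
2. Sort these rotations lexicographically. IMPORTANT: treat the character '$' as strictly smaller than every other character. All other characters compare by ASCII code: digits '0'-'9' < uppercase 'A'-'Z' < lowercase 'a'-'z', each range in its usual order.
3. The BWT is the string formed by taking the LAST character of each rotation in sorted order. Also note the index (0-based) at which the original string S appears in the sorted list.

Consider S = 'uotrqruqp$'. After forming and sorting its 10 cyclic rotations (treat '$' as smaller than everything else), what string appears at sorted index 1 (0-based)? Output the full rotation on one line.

Answer: otrqruqp$u

Derivation:
All 10 rotations (rotation i = S[i:]+S[:i]):
  rot[0] = uotrqruqp$
  rot[1] = otrqruqp$u
  rot[2] = trqruqp$uo
  rot[3] = rqruqp$uot
  rot[4] = qruqp$uotr
  rot[5] = ruqp$uotrq
  rot[6] = uqp$uotrqr
  rot[7] = qp$uotrqru
  rot[8] = p$uotrqruq
  rot[9] = $uotrqruqp
Sorted (with $ < everything):
  sorted[0] = $uotrqruqp
  sorted[1] = otrqruqp$u
  sorted[2] = p$uotrqruq
  sorted[3] = qp$uotrqru
  sorted[4] = qruqp$uotr
  sorted[5] = rqruqp$uot
  sorted[6] = ruqp$uotrq
  sorted[7] = trqruqp$uo
  sorted[8] = uotrqruqp$
  sorted[9] = uqp$uotrqr
sorted[1] = otrqruqp$u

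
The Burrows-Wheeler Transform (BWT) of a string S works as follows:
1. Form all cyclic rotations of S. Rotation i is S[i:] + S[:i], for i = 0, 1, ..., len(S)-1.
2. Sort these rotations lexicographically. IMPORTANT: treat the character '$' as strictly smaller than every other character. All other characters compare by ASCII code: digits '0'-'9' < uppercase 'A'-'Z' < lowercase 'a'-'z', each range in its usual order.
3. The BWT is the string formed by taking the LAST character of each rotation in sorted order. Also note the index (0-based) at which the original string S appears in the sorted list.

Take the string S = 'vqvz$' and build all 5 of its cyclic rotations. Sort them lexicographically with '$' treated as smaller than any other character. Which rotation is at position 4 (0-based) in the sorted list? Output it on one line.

All 5 rotations (rotation i = S[i:]+S[:i]):
  rot[0] = vqvz$
  rot[1] = qvz$v
  rot[2] = vz$vq
  rot[3] = z$vqv
  rot[4] = $vqvz
Sorted (with $ < everything):
  sorted[0] = $vqvz
  sorted[1] = qvz$v
  sorted[2] = vqvz$
  sorted[3] = vz$vq
  sorted[4] = z$vqv
sorted[4] = z$vqv

Answer: z$vqv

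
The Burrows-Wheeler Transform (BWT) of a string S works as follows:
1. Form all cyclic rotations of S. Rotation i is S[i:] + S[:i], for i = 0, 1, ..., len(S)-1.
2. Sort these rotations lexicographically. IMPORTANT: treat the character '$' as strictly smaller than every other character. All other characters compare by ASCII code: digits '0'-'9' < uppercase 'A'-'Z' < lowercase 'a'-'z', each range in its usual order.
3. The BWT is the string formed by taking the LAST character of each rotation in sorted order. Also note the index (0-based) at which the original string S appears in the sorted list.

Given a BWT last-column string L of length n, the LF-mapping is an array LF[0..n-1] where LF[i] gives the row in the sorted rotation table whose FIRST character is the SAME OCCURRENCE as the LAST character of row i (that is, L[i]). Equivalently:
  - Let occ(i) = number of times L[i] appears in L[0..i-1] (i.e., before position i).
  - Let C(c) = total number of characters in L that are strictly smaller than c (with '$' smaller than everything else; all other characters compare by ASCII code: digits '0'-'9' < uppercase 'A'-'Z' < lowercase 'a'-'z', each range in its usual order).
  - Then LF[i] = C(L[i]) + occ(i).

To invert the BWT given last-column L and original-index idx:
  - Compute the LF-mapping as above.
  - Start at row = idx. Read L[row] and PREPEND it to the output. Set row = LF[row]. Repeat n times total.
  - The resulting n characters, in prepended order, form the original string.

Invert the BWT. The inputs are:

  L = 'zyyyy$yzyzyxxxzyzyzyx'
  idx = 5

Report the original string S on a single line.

Answer: yxyyyxzzyzzyxyzyyxyz$

Derivation:
LF mapping: 15 5 6 7 8 0 9 16 10 17 11 1 2 3 18 12 19 13 20 14 4
Walk LF starting at row 5, prepending L[row]:
  step 1: row=5, L[5]='$', prepend. Next row=LF[5]=0
  step 2: row=0, L[0]='z', prepend. Next row=LF[0]=15
  step 3: row=15, L[15]='y', prepend. Next row=LF[15]=12
  step 4: row=12, L[12]='x', prepend. Next row=LF[12]=2
  step 5: row=2, L[2]='y', prepend. Next row=LF[2]=6
  step 6: row=6, L[6]='y', prepend. Next row=LF[6]=9
  step 7: row=9, L[9]='z', prepend. Next row=LF[9]=17
  step 8: row=17, L[17]='y', prepend. Next row=LF[17]=13
  step 9: row=13, L[13]='x', prepend. Next row=LF[13]=3
  step 10: row=3, L[3]='y', prepend. Next row=LF[3]=7
  step 11: row=7, L[7]='z', prepend. Next row=LF[7]=16
  step 12: row=16, L[16]='z', prepend. Next row=LF[16]=19
  step 13: row=19, L[19]='y', prepend. Next row=LF[19]=14
  step 14: row=14, L[14]='z', prepend. Next row=LF[14]=18
  step 15: row=18, L[18]='z', prepend. Next row=LF[18]=20
  step 16: row=20, L[20]='x', prepend. Next row=LF[20]=4
  step 17: row=4, L[4]='y', prepend. Next row=LF[4]=8
  step 18: row=8, L[8]='y', prepend. Next row=LF[8]=10
  step 19: row=10, L[10]='y', prepend. Next row=LF[10]=11
  step 20: row=11, L[11]='x', prepend. Next row=LF[11]=1
  step 21: row=1, L[1]='y', prepend. Next row=LF[1]=5
Reversed output: yxyyyxzzyzzyxyzyyxyz$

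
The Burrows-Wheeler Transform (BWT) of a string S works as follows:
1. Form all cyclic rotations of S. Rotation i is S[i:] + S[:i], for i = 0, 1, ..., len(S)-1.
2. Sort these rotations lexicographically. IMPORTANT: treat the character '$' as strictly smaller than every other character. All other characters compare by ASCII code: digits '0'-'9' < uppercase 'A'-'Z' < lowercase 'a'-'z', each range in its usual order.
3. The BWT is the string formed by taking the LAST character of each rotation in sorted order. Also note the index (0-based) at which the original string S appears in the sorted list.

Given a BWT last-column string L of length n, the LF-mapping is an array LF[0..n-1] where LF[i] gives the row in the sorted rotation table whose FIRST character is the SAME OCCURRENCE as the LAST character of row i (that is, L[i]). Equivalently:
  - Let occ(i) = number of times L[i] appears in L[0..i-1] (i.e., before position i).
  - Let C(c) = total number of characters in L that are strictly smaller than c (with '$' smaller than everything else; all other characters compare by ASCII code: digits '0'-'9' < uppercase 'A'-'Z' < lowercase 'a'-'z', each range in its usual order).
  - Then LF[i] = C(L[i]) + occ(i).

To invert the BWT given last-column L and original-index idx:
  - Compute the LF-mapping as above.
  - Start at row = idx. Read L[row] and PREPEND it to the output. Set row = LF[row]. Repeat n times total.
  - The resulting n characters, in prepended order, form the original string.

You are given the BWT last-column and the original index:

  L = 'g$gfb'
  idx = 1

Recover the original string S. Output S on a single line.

Answer: bgfg$

Derivation:
LF mapping: 3 0 4 2 1
Walk LF starting at row 1, prepending L[row]:
  step 1: row=1, L[1]='$', prepend. Next row=LF[1]=0
  step 2: row=0, L[0]='g', prepend. Next row=LF[0]=3
  step 3: row=3, L[3]='f', prepend. Next row=LF[3]=2
  step 4: row=2, L[2]='g', prepend. Next row=LF[2]=4
  step 5: row=4, L[4]='b', prepend. Next row=LF[4]=1
Reversed output: bgfg$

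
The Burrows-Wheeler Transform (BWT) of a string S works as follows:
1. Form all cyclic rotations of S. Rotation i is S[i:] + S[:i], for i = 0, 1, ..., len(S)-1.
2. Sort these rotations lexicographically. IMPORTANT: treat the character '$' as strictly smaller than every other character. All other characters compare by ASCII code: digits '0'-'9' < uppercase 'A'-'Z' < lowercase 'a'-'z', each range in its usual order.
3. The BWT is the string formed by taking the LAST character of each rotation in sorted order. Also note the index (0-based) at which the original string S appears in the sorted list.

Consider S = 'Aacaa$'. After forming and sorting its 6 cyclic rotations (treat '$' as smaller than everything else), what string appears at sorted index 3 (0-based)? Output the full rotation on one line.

All 6 rotations (rotation i = S[i:]+S[:i]):
  rot[0] = Aacaa$
  rot[1] = acaa$A
  rot[2] = caa$Aa
  rot[3] = aa$Aac
  rot[4] = a$Aaca
  rot[5] = $Aacaa
Sorted (with $ < everything):
  sorted[0] = $Aacaa
  sorted[1] = Aacaa$
  sorted[2] = a$Aaca
  sorted[3] = aa$Aac
  sorted[4] = acaa$A
  sorted[5] = caa$Aa
sorted[3] = aa$Aac

Answer: aa$Aac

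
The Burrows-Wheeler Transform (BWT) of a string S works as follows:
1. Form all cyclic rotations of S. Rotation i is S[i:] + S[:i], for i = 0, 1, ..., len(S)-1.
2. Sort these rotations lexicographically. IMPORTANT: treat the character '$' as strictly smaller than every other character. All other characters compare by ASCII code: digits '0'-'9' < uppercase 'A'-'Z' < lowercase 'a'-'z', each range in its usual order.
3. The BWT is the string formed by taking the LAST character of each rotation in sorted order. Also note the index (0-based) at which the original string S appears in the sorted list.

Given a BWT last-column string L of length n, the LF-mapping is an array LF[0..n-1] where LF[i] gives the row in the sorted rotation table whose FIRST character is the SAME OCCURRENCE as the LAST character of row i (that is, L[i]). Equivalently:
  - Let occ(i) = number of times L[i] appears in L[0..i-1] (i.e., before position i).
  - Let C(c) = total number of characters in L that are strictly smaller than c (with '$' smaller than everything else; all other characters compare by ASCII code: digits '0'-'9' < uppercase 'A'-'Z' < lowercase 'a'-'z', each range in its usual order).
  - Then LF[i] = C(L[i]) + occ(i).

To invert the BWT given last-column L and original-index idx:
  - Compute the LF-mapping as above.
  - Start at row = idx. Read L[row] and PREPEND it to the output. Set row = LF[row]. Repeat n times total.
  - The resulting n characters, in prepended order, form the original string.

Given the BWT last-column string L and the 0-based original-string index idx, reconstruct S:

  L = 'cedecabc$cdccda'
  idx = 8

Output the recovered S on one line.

Answer: cddaebcccdeacc$

Derivation:
LF mapping: 4 13 10 14 5 1 3 6 0 7 11 8 9 12 2
Walk LF starting at row 8, prepending L[row]:
  step 1: row=8, L[8]='$', prepend. Next row=LF[8]=0
  step 2: row=0, L[0]='c', prepend. Next row=LF[0]=4
  step 3: row=4, L[4]='c', prepend. Next row=LF[4]=5
  step 4: row=5, L[5]='a', prepend. Next row=LF[5]=1
  step 5: row=1, L[1]='e', prepend. Next row=LF[1]=13
  step 6: row=13, L[13]='d', prepend. Next row=LF[13]=12
  step 7: row=12, L[12]='c', prepend. Next row=LF[12]=9
  step 8: row=9, L[9]='c', prepend. Next row=LF[9]=7
  step 9: row=7, L[7]='c', prepend. Next row=LF[7]=6
  step 10: row=6, L[6]='b', prepend. Next row=LF[6]=3
  step 11: row=3, L[3]='e', prepend. Next row=LF[3]=14
  step 12: row=14, L[14]='a', prepend. Next row=LF[14]=2
  step 13: row=2, L[2]='d', prepend. Next row=LF[2]=10
  step 14: row=10, L[10]='d', prepend. Next row=LF[10]=11
  step 15: row=11, L[11]='c', prepend. Next row=LF[11]=8
Reversed output: cddaebcccdeacc$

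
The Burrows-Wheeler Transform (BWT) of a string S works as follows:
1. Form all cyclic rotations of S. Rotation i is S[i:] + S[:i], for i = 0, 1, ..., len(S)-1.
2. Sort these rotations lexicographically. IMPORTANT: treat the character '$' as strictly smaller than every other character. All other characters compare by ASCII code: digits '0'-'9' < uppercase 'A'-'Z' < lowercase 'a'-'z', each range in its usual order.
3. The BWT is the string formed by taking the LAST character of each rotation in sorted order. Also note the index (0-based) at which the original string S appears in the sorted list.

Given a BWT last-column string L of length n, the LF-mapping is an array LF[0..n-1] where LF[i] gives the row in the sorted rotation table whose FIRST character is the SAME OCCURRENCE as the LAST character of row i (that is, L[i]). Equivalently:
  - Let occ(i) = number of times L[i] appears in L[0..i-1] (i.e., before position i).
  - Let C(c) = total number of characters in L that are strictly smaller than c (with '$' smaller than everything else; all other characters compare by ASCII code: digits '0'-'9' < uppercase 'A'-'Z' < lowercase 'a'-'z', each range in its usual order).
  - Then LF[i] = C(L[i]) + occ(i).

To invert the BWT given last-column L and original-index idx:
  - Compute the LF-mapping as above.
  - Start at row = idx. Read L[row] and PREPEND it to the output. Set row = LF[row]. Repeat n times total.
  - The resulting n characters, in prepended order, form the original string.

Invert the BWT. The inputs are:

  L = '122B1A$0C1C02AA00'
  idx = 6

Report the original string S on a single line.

Answer: 10C2AAB0C20120A1$

Derivation:
LF mapping: 5 8 9 14 6 11 0 1 15 7 16 2 10 12 13 3 4
Walk LF starting at row 6, prepending L[row]:
  step 1: row=6, L[6]='$', prepend. Next row=LF[6]=0
  step 2: row=0, L[0]='1', prepend. Next row=LF[0]=5
  step 3: row=5, L[5]='A', prepend. Next row=LF[5]=11
  step 4: row=11, L[11]='0', prepend. Next row=LF[11]=2
  step 5: row=2, L[2]='2', prepend. Next row=LF[2]=9
  step 6: row=9, L[9]='1', prepend. Next row=LF[9]=7
  step 7: row=7, L[7]='0', prepend. Next row=LF[7]=1
  step 8: row=1, L[1]='2', prepend. Next row=LF[1]=8
  step 9: row=8, L[8]='C', prepend. Next row=LF[8]=15
  step 10: row=15, L[15]='0', prepend. Next row=LF[15]=3
  step 11: row=3, L[3]='B', prepend. Next row=LF[3]=14
  step 12: row=14, L[14]='A', prepend. Next row=LF[14]=13
  step 13: row=13, L[13]='A', prepend. Next row=LF[13]=12
  step 14: row=12, L[12]='2', prepend. Next row=LF[12]=10
  step 15: row=10, L[10]='C', prepend. Next row=LF[10]=16
  step 16: row=16, L[16]='0', prepend. Next row=LF[16]=4
  step 17: row=4, L[4]='1', prepend. Next row=LF[4]=6
Reversed output: 10C2AAB0C20120A1$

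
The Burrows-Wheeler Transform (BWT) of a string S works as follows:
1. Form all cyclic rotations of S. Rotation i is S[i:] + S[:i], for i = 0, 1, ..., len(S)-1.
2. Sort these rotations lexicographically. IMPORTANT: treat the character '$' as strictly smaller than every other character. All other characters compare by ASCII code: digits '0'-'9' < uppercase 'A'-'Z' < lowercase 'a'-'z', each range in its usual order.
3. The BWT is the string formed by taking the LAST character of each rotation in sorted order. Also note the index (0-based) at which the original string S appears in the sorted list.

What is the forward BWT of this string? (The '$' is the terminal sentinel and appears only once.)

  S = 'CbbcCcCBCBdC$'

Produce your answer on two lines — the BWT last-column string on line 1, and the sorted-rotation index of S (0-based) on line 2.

Answer: CCCdcB$cCbCbB
6

Derivation:
All 13 rotations (rotation i = S[i:]+S[:i]):
  rot[0] = CbbcCcCBCBdC$
  rot[1] = bbcCcCBCBdC$C
  rot[2] = bcCcCBCBdC$Cb
  rot[3] = cCcCBCBdC$Cbb
  rot[4] = CcCBCBdC$Cbbc
  rot[5] = cCBCBdC$CbbcC
  rot[6] = CBCBdC$CbbcCc
  rot[7] = BCBdC$CbbcCcC
  rot[8] = CBdC$CbbcCcCB
  rot[9] = BdC$CbbcCcCBC
  rot[10] = dC$CbbcCcCBCB
  rot[11] = C$CbbcCcCBCBd
  rot[12] = $CbbcCcCBCBdC
Sorted (with $ < everything):
  sorted[0] = $CbbcCcCBCBdC  (last char: 'C')
  sorted[1] = BCBdC$CbbcCcC  (last char: 'C')
  sorted[2] = BdC$CbbcCcCBC  (last char: 'C')
  sorted[3] = C$CbbcCcCBCBd  (last char: 'd')
  sorted[4] = CBCBdC$CbbcCc  (last char: 'c')
  sorted[5] = CBdC$CbbcCcCB  (last char: 'B')
  sorted[6] = CbbcCcCBCBdC$  (last char: '$')
  sorted[7] = CcCBCBdC$Cbbc  (last char: 'c')
  sorted[8] = bbcCcCBCBdC$C  (last char: 'C')
  sorted[9] = bcCcCBCBdC$Cb  (last char: 'b')
  sorted[10] = cCBCBdC$CbbcC  (last char: 'C')
  sorted[11] = cCcCBCBdC$Cbb  (last char: 'b')
  sorted[12] = dC$CbbcCcCBCB  (last char: 'B')
Last column: CCCdcB$cCbCbB
Original string S is at sorted index 6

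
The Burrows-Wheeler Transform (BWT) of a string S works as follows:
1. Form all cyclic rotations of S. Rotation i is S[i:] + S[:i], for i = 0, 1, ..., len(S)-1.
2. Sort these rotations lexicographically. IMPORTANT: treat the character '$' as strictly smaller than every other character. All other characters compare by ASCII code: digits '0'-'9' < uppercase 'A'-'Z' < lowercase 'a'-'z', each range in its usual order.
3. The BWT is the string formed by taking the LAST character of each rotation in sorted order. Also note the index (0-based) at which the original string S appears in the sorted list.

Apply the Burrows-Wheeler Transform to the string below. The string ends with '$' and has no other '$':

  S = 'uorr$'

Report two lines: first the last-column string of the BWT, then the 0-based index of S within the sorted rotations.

All 5 rotations (rotation i = S[i:]+S[:i]):
  rot[0] = uorr$
  rot[1] = orr$u
  rot[2] = rr$uo
  rot[3] = r$uor
  rot[4] = $uorr
Sorted (with $ < everything):
  sorted[0] = $uorr  (last char: 'r')
  sorted[1] = orr$u  (last char: 'u')
  sorted[2] = r$uor  (last char: 'r')
  sorted[3] = rr$uo  (last char: 'o')
  sorted[4] = uorr$  (last char: '$')
Last column: ruro$
Original string S is at sorted index 4

Answer: ruro$
4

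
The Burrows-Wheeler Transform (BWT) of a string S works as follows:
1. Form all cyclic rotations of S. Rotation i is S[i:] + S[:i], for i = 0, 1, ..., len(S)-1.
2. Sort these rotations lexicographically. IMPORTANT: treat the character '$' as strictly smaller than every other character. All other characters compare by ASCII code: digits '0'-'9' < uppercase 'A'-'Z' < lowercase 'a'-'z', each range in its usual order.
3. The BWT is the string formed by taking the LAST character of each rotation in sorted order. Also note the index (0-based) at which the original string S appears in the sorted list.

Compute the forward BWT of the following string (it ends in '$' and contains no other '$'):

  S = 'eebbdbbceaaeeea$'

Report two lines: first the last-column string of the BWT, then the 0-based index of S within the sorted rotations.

All 16 rotations (rotation i = S[i:]+S[:i]):
  rot[0] = eebbdbbceaaeeea$
  rot[1] = ebbdbbceaaeeea$e
  rot[2] = bbdbbceaaeeea$ee
  rot[3] = bdbbceaaeeea$eeb
  rot[4] = dbbceaaeeea$eebb
  rot[5] = bbceaaeeea$eebbd
  rot[6] = bceaaeeea$eebbdb
  rot[7] = ceaaeeea$eebbdbb
  rot[8] = eaaeeea$eebbdbbc
  rot[9] = aaeeea$eebbdbbce
  rot[10] = aeeea$eebbdbbcea
  rot[11] = eeea$eebbdbbceaa
  rot[12] = eea$eebbdbbceaae
  rot[13] = ea$eebbdbbceaaee
  rot[14] = a$eebbdbbceaaeee
  rot[15] = $eebbdbbceaaeeea
Sorted (with $ < everything):
  sorted[0] = $eebbdbbceaaeeea  (last char: 'a')
  sorted[1] = a$eebbdbbceaaeee  (last char: 'e')
  sorted[2] = aaeeea$eebbdbbce  (last char: 'e')
  sorted[3] = aeeea$eebbdbbcea  (last char: 'a')
  sorted[4] = bbceaaeeea$eebbd  (last char: 'd')
  sorted[5] = bbdbbceaaeeea$ee  (last char: 'e')
  sorted[6] = bceaaeeea$eebbdb  (last char: 'b')
  sorted[7] = bdbbceaaeeea$eeb  (last char: 'b')
  sorted[8] = ceaaeeea$eebbdbb  (last char: 'b')
  sorted[9] = dbbceaaeeea$eebb  (last char: 'b')
  sorted[10] = ea$eebbdbbceaaee  (last char: 'e')
  sorted[11] = eaaeeea$eebbdbbc  (last char: 'c')
  sorted[12] = ebbdbbceaaeeea$e  (last char: 'e')
  sorted[13] = eea$eebbdbbceaae  (last char: 'e')
  sorted[14] = eebbdbbceaaeeea$  (last char: '$')
  sorted[15] = eeea$eebbdbbceaa  (last char: 'a')
Last column: aeeadebbbbecee$a
Original string S is at sorted index 14

Answer: aeeadebbbbecee$a
14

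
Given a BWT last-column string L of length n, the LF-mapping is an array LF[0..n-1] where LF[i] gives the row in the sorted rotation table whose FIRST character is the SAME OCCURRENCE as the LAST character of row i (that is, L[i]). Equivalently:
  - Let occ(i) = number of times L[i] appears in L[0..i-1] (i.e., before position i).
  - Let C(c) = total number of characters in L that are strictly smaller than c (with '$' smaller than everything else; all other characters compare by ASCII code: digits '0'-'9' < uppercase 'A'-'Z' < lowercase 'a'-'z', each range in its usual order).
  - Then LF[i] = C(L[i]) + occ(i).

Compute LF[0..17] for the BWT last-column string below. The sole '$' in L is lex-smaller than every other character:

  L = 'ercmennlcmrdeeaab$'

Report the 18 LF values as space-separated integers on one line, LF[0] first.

Answer: 7 16 4 12 8 14 15 11 5 13 17 6 9 10 1 2 3 0

Derivation:
Char counts: '$':1, 'a':2, 'b':1, 'c':2, 'd':1, 'e':4, 'l':1, 'm':2, 'n':2, 'r':2
C (first-col start): C('$')=0, C('a')=1, C('b')=3, C('c')=4, C('d')=6, C('e')=7, C('l')=11, C('m')=12, C('n')=14, C('r')=16
L[0]='e': occ=0, LF[0]=C('e')+0=7+0=7
L[1]='r': occ=0, LF[1]=C('r')+0=16+0=16
L[2]='c': occ=0, LF[2]=C('c')+0=4+0=4
L[3]='m': occ=0, LF[3]=C('m')+0=12+0=12
L[4]='e': occ=1, LF[4]=C('e')+1=7+1=8
L[5]='n': occ=0, LF[5]=C('n')+0=14+0=14
L[6]='n': occ=1, LF[6]=C('n')+1=14+1=15
L[7]='l': occ=0, LF[7]=C('l')+0=11+0=11
L[8]='c': occ=1, LF[8]=C('c')+1=4+1=5
L[9]='m': occ=1, LF[9]=C('m')+1=12+1=13
L[10]='r': occ=1, LF[10]=C('r')+1=16+1=17
L[11]='d': occ=0, LF[11]=C('d')+0=6+0=6
L[12]='e': occ=2, LF[12]=C('e')+2=7+2=9
L[13]='e': occ=3, LF[13]=C('e')+3=7+3=10
L[14]='a': occ=0, LF[14]=C('a')+0=1+0=1
L[15]='a': occ=1, LF[15]=C('a')+1=1+1=2
L[16]='b': occ=0, LF[16]=C('b')+0=3+0=3
L[17]='$': occ=0, LF[17]=C('$')+0=0+0=0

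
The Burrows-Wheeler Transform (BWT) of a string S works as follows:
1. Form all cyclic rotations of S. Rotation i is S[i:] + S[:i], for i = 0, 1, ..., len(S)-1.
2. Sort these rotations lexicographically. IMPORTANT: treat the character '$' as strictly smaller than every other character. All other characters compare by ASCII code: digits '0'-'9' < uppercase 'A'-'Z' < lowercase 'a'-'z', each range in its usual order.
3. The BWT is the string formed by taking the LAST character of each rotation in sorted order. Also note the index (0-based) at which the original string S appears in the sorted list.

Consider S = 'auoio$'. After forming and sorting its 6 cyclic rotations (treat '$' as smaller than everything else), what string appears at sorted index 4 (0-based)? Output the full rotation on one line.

Answer: oio$au

Derivation:
All 6 rotations (rotation i = S[i:]+S[:i]):
  rot[0] = auoio$
  rot[1] = uoio$a
  rot[2] = oio$au
  rot[3] = io$auo
  rot[4] = o$auoi
  rot[5] = $auoio
Sorted (with $ < everything):
  sorted[0] = $auoio
  sorted[1] = auoio$
  sorted[2] = io$auo
  sorted[3] = o$auoi
  sorted[4] = oio$au
  sorted[5] = uoio$a
sorted[4] = oio$au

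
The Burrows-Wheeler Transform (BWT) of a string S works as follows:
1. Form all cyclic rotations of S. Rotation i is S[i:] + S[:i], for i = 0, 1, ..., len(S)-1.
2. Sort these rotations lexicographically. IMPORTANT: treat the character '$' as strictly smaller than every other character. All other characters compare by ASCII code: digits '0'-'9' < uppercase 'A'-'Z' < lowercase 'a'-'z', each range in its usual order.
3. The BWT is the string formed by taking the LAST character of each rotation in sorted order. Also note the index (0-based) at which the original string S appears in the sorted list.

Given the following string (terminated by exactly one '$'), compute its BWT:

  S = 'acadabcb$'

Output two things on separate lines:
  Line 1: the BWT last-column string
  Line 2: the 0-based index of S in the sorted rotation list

All 9 rotations (rotation i = S[i:]+S[:i]):
  rot[0] = acadabcb$
  rot[1] = cadabcb$a
  rot[2] = adabcb$ac
  rot[3] = dabcb$aca
  rot[4] = abcb$acad
  rot[5] = bcb$acada
  rot[6] = cb$acadab
  rot[7] = b$acadabc
  rot[8] = $acadabcb
Sorted (with $ < everything):
  sorted[0] = $acadabcb  (last char: 'b')
  sorted[1] = abcb$acad  (last char: 'd')
  sorted[2] = acadabcb$  (last char: '$')
  sorted[3] = adabcb$ac  (last char: 'c')
  sorted[4] = b$acadabc  (last char: 'c')
  sorted[5] = bcb$acada  (last char: 'a')
  sorted[6] = cadabcb$a  (last char: 'a')
  sorted[7] = cb$acadab  (last char: 'b')
  sorted[8] = dabcb$aca  (last char: 'a')
Last column: bd$ccaaba
Original string S is at sorted index 2

Answer: bd$ccaaba
2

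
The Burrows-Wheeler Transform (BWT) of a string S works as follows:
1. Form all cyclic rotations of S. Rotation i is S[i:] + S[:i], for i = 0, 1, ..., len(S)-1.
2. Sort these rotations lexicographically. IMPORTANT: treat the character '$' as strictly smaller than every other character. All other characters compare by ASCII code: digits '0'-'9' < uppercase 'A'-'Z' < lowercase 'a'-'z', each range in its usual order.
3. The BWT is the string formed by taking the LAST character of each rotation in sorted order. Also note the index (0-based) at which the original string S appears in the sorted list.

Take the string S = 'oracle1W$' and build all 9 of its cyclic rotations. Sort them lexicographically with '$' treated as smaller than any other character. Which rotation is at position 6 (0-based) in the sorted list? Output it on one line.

Answer: le1W$orac

Derivation:
All 9 rotations (rotation i = S[i:]+S[:i]):
  rot[0] = oracle1W$
  rot[1] = racle1W$o
  rot[2] = acle1W$or
  rot[3] = cle1W$ora
  rot[4] = le1W$orac
  rot[5] = e1W$oracl
  rot[6] = 1W$oracle
  rot[7] = W$oracle1
  rot[8] = $oracle1W
Sorted (with $ < everything):
  sorted[0] = $oracle1W
  sorted[1] = 1W$oracle
  sorted[2] = W$oracle1
  sorted[3] = acle1W$or
  sorted[4] = cle1W$ora
  sorted[5] = e1W$oracl
  sorted[6] = le1W$orac
  sorted[7] = oracle1W$
  sorted[8] = racle1W$o
sorted[6] = le1W$orac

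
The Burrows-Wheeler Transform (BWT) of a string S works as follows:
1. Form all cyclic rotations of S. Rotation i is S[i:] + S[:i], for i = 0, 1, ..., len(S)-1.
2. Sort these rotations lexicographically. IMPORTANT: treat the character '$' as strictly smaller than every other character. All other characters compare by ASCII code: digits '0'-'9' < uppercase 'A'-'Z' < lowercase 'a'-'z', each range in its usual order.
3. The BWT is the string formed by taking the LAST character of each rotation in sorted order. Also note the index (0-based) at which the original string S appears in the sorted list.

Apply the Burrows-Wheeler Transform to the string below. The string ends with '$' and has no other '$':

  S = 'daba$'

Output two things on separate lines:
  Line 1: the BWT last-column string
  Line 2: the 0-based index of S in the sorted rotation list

All 5 rotations (rotation i = S[i:]+S[:i]):
  rot[0] = daba$
  rot[1] = aba$d
  rot[2] = ba$da
  rot[3] = a$dab
  rot[4] = $daba
Sorted (with $ < everything):
  sorted[0] = $daba  (last char: 'a')
  sorted[1] = a$dab  (last char: 'b')
  sorted[2] = aba$d  (last char: 'd')
  sorted[3] = ba$da  (last char: 'a')
  sorted[4] = daba$  (last char: '$')
Last column: abda$
Original string S is at sorted index 4

Answer: abda$
4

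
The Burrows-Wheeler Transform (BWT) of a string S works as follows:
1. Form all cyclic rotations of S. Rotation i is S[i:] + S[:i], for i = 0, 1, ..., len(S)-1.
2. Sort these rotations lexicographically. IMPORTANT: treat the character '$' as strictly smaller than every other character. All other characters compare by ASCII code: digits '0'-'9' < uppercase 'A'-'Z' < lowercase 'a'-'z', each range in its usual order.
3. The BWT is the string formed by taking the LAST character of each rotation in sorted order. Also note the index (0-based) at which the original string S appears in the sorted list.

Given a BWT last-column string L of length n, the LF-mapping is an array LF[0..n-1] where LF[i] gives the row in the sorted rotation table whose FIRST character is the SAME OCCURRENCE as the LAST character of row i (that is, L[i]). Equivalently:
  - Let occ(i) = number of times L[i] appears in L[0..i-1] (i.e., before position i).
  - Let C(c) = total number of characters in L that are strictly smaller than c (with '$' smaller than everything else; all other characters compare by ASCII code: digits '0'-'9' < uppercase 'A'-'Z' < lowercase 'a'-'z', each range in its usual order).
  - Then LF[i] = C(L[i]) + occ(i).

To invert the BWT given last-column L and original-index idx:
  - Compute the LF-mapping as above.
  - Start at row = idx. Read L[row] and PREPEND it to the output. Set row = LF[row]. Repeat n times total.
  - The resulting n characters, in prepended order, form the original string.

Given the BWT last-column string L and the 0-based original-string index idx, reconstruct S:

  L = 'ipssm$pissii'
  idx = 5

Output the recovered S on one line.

LF mapping: 1 6 8 9 5 0 7 2 10 11 3 4
Walk LF starting at row 5, prepending L[row]:
  step 1: row=5, L[5]='$', prepend. Next row=LF[5]=0
  step 2: row=0, L[0]='i', prepend. Next row=LF[0]=1
  step 3: row=1, L[1]='p', prepend. Next row=LF[1]=6
  step 4: row=6, L[6]='p', prepend. Next row=LF[6]=7
  step 5: row=7, L[7]='i', prepend. Next row=LF[7]=2
  step 6: row=2, L[2]='s', prepend. Next row=LF[2]=8
  step 7: row=8, L[8]='s', prepend. Next row=LF[8]=10
  step 8: row=10, L[10]='i', prepend. Next row=LF[10]=3
  step 9: row=3, L[3]='s', prepend. Next row=LF[3]=9
  step 10: row=9, L[9]='s', prepend. Next row=LF[9]=11
  step 11: row=11, L[11]='i', prepend. Next row=LF[11]=4
  step 12: row=4, L[4]='m', prepend. Next row=LF[4]=5
Reversed output: mississippi$

Answer: mississippi$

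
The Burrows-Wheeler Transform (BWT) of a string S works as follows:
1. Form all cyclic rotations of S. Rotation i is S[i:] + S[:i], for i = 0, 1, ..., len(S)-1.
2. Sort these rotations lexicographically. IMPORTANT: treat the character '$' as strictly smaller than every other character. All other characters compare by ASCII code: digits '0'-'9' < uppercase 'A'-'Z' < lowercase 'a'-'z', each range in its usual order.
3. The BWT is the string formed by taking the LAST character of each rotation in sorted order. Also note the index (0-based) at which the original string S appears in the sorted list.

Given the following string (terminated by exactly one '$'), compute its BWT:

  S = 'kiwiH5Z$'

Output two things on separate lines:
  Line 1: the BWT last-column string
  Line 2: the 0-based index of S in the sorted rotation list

Answer: ZHi5wk$i
6

Derivation:
All 8 rotations (rotation i = S[i:]+S[:i]):
  rot[0] = kiwiH5Z$
  rot[1] = iwiH5Z$k
  rot[2] = wiH5Z$ki
  rot[3] = iH5Z$kiw
  rot[4] = H5Z$kiwi
  rot[5] = 5Z$kiwiH
  rot[6] = Z$kiwiH5
  rot[7] = $kiwiH5Z
Sorted (with $ < everything):
  sorted[0] = $kiwiH5Z  (last char: 'Z')
  sorted[1] = 5Z$kiwiH  (last char: 'H')
  sorted[2] = H5Z$kiwi  (last char: 'i')
  sorted[3] = Z$kiwiH5  (last char: '5')
  sorted[4] = iH5Z$kiw  (last char: 'w')
  sorted[5] = iwiH5Z$k  (last char: 'k')
  sorted[6] = kiwiH5Z$  (last char: '$')
  sorted[7] = wiH5Z$ki  (last char: 'i')
Last column: ZHi5wk$i
Original string S is at sorted index 6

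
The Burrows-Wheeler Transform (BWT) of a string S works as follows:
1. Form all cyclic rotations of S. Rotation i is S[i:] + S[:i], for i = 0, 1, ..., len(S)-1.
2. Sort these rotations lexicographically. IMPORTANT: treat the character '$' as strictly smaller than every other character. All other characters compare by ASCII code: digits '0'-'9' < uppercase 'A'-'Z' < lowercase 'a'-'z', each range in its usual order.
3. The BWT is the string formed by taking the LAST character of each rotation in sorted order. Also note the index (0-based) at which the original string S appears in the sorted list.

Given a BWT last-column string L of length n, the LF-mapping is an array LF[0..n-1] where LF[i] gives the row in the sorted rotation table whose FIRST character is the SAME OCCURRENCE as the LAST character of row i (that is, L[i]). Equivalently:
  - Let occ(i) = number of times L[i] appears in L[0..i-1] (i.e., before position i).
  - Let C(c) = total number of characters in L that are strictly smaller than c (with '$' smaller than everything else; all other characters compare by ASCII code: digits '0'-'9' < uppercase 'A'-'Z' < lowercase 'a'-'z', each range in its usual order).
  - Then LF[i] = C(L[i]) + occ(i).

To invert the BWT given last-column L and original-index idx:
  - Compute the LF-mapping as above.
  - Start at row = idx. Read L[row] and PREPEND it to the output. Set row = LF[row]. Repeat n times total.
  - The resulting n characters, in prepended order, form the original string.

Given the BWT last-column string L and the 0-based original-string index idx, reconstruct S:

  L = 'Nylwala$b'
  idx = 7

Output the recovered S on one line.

Answer: wallabyN$

Derivation:
LF mapping: 1 8 5 7 2 6 3 0 4
Walk LF starting at row 7, prepending L[row]:
  step 1: row=7, L[7]='$', prepend. Next row=LF[7]=0
  step 2: row=0, L[0]='N', prepend. Next row=LF[0]=1
  step 3: row=1, L[1]='y', prepend. Next row=LF[1]=8
  step 4: row=8, L[8]='b', prepend. Next row=LF[8]=4
  step 5: row=4, L[4]='a', prepend. Next row=LF[4]=2
  step 6: row=2, L[2]='l', prepend. Next row=LF[2]=5
  step 7: row=5, L[5]='l', prepend. Next row=LF[5]=6
  step 8: row=6, L[6]='a', prepend. Next row=LF[6]=3
  step 9: row=3, L[3]='w', prepend. Next row=LF[3]=7
Reversed output: wallabyN$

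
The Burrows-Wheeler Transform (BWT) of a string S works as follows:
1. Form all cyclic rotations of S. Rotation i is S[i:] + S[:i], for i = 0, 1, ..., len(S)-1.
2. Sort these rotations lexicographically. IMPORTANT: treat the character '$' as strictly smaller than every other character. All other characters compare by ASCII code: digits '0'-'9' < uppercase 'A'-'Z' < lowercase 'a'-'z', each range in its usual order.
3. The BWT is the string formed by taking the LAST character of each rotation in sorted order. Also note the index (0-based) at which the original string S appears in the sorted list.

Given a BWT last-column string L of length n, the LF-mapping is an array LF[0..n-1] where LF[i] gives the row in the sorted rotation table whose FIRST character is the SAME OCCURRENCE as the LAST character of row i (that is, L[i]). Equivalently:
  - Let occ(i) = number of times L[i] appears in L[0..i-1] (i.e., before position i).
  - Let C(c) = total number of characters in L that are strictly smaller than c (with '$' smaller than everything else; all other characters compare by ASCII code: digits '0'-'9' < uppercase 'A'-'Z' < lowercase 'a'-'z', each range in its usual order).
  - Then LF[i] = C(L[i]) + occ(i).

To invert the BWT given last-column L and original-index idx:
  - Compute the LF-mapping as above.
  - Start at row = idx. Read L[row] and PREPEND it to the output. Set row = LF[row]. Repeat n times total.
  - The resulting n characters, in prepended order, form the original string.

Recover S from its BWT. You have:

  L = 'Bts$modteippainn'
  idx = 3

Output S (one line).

Answer: disappointmentB$

Derivation:
LF mapping: 1 14 13 0 7 10 3 15 4 5 11 12 2 6 8 9
Walk LF starting at row 3, prepending L[row]:
  step 1: row=3, L[3]='$', prepend. Next row=LF[3]=0
  step 2: row=0, L[0]='B', prepend. Next row=LF[0]=1
  step 3: row=1, L[1]='t', prepend. Next row=LF[1]=14
  step 4: row=14, L[14]='n', prepend. Next row=LF[14]=8
  step 5: row=8, L[8]='e', prepend. Next row=LF[8]=4
  step 6: row=4, L[4]='m', prepend. Next row=LF[4]=7
  step 7: row=7, L[7]='t', prepend. Next row=LF[7]=15
  step 8: row=15, L[15]='n', prepend. Next row=LF[15]=9
  step 9: row=9, L[9]='i', prepend. Next row=LF[9]=5
  step 10: row=5, L[5]='o', prepend. Next row=LF[5]=10
  step 11: row=10, L[10]='p', prepend. Next row=LF[10]=11
  step 12: row=11, L[11]='p', prepend. Next row=LF[11]=12
  step 13: row=12, L[12]='a', prepend. Next row=LF[12]=2
  step 14: row=2, L[2]='s', prepend. Next row=LF[2]=13
  step 15: row=13, L[13]='i', prepend. Next row=LF[13]=6
  step 16: row=6, L[6]='d', prepend. Next row=LF[6]=3
Reversed output: disappointmentB$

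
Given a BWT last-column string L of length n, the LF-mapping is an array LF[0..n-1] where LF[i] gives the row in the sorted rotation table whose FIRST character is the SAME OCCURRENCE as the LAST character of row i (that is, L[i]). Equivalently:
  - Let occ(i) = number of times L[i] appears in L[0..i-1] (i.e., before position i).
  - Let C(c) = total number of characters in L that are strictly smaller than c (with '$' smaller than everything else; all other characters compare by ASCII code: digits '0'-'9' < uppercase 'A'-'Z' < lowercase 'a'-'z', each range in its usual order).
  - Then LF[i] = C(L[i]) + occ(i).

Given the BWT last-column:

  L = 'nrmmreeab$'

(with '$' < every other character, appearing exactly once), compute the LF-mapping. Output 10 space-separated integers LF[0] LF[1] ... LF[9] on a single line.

Char counts: '$':1, 'a':1, 'b':1, 'e':2, 'm':2, 'n':1, 'r':2
C (first-col start): C('$')=0, C('a')=1, C('b')=2, C('e')=3, C('m')=5, C('n')=7, C('r')=8
L[0]='n': occ=0, LF[0]=C('n')+0=7+0=7
L[1]='r': occ=0, LF[1]=C('r')+0=8+0=8
L[2]='m': occ=0, LF[2]=C('m')+0=5+0=5
L[3]='m': occ=1, LF[3]=C('m')+1=5+1=6
L[4]='r': occ=1, LF[4]=C('r')+1=8+1=9
L[5]='e': occ=0, LF[5]=C('e')+0=3+0=3
L[6]='e': occ=1, LF[6]=C('e')+1=3+1=4
L[7]='a': occ=0, LF[7]=C('a')+0=1+0=1
L[8]='b': occ=0, LF[8]=C('b')+0=2+0=2
L[9]='$': occ=0, LF[9]=C('$')+0=0+0=0

Answer: 7 8 5 6 9 3 4 1 2 0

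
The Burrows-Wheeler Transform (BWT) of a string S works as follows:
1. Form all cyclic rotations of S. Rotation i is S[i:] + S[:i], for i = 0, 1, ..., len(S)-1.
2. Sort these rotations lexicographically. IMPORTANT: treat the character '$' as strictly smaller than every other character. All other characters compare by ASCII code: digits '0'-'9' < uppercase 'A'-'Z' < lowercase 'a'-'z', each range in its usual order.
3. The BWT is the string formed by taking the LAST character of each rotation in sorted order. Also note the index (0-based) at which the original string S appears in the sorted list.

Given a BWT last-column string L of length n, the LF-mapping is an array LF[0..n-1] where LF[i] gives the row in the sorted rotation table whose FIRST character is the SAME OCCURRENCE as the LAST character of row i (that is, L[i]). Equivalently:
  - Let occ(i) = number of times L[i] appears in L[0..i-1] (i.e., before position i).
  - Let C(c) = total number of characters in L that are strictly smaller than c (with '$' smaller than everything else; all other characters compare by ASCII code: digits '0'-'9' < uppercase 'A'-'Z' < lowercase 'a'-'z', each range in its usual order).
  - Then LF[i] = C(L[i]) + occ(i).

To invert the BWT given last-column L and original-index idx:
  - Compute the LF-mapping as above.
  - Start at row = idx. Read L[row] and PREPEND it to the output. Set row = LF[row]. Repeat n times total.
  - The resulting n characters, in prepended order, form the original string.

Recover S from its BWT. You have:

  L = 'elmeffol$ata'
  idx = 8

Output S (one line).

Answer: llamatoffee$

Derivation:
LF mapping: 3 7 9 4 5 6 10 8 0 1 11 2
Walk LF starting at row 8, prepending L[row]:
  step 1: row=8, L[8]='$', prepend. Next row=LF[8]=0
  step 2: row=0, L[0]='e', prepend. Next row=LF[0]=3
  step 3: row=3, L[3]='e', prepend. Next row=LF[3]=4
  step 4: row=4, L[4]='f', prepend. Next row=LF[4]=5
  step 5: row=5, L[5]='f', prepend. Next row=LF[5]=6
  step 6: row=6, L[6]='o', prepend. Next row=LF[6]=10
  step 7: row=10, L[10]='t', prepend. Next row=LF[10]=11
  step 8: row=11, L[11]='a', prepend. Next row=LF[11]=2
  step 9: row=2, L[2]='m', prepend. Next row=LF[2]=9
  step 10: row=9, L[9]='a', prepend. Next row=LF[9]=1
  step 11: row=1, L[1]='l', prepend. Next row=LF[1]=7
  step 12: row=7, L[7]='l', prepend. Next row=LF[7]=8
Reversed output: llamatoffee$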